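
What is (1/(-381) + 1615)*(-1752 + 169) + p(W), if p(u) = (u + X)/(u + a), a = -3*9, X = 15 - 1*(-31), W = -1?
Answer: -27273194881/10668 ≈ -2.5565e+6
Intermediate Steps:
X = 46 (X = 15 + 31 = 46)
a = -27
p(u) = (46 + u)/(-27 + u) (p(u) = (u + 46)/(u - 27) = (46 + u)/(-27 + u))
(1/(-381) + 1615)*(-1752 + 169) + p(W) = (1/(-381) + 1615)*(-1752 + 169) + (46 - 1)/(-27 - 1) = (-1/381 + 1615)*(-1583) + 45/(-28) = (615314/381)*(-1583) - 1/28*45 = -974042062/381 - 45/28 = -27273194881/10668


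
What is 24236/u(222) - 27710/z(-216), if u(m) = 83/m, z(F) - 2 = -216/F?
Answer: 166762/3 ≈ 55587.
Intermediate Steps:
z(F) = 2 - 216/F
24236/u(222) - 27710/z(-216) = 24236/((83/222)) - 27710/(2 - 216/(-216)) = 24236/((83*(1/222))) - 27710/(2 - 216*(-1/216)) = 24236/(83/222) - 27710/(2 + 1) = 24236*(222/83) - 27710/3 = 64824 - 27710*⅓ = 64824 - 27710/3 = 166762/3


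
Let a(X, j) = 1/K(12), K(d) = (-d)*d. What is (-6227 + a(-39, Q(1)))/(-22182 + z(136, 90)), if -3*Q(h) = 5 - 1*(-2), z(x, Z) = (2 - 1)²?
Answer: 896689/3194064 ≈ 0.28074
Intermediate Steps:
z(x, Z) = 1 (z(x, Z) = 1² = 1)
K(d) = -d²
Q(h) = -7/3 (Q(h) = -(5 - 1*(-2))/3 = -(5 + 2)/3 = -⅓*7 = -7/3)
a(X, j) = -1/144 (a(X, j) = 1/(-1*12²) = 1/(-1*144) = 1/(-144) = -1/144)
(-6227 + a(-39, Q(1)))/(-22182 + z(136, 90)) = (-6227 - 1/144)/(-22182 + 1) = -896689/144/(-22181) = -896689/144*(-1/22181) = 896689/3194064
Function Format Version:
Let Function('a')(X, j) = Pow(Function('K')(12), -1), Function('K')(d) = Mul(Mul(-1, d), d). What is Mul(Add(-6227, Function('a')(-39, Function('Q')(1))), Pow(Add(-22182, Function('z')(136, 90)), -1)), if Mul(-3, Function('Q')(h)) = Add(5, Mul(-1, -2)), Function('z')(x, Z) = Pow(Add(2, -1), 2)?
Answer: Rational(896689, 3194064) ≈ 0.28074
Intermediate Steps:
Function('z')(x, Z) = 1 (Function('z')(x, Z) = Pow(1, 2) = 1)
Function('K')(d) = Mul(-1, Pow(d, 2))
Function('Q')(h) = Rational(-7, 3) (Function('Q')(h) = Mul(Rational(-1, 3), Add(5, Mul(-1, -2))) = Mul(Rational(-1, 3), Add(5, 2)) = Mul(Rational(-1, 3), 7) = Rational(-7, 3))
Function('a')(X, j) = Rational(-1, 144) (Function('a')(X, j) = Pow(Mul(-1, Pow(12, 2)), -1) = Pow(Mul(-1, 144), -1) = Pow(-144, -1) = Rational(-1, 144))
Mul(Add(-6227, Function('a')(-39, Function('Q')(1))), Pow(Add(-22182, Function('z')(136, 90)), -1)) = Mul(Add(-6227, Rational(-1, 144)), Pow(Add(-22182, 1), -1)) = Mul(Rational(-896689, 144), Pow(-22181, -1)) = Mul(Rational(-896689, 144), Rational(-1, 22181)) = Rational(896689, 3194064)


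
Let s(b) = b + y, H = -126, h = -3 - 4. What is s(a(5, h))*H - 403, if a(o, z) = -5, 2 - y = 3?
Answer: 353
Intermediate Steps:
y = -1 (y = 2 - 1*3 = 2 - 3 = -1)
h = -7
s(b) = -1 + b (s(b) = b - 1 = -1 + b)
s(a(5, h))*H - 403 = (-1 - 5)*(-126) - 403 = -6*(-126) - 403 = 756 - 403 = 353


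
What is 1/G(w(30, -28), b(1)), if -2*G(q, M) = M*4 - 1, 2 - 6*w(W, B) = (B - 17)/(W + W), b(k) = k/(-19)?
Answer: 38/23 ≈ 1.6522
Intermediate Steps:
b(k) = -k/19 (b(k) = k*(-1/19) = -k/19)
w(W, B) = 1/3 - (-17 + B)/(12*W) (w(W, B) = 1/3 - (B - 17)/(6*(W + W)) = 1/3 - (-17 + B)/(6*(2*W)) = 1/3 - (-17 + B)*1/(2*W)/6 = 1/3 - (-17 + B)/(12*W))
G(q, M) = 1/2 - 2*M (G(q, M) = -(M*4 - 1)/2 = -(4*M - 1)/2 = -(-1 + 4*M)/2 = 1/2 - 2*M)
1/G(w(30, -28), b(1)) = 1/(1/2 - (-2)/19) = 1/(1/2 - 2*(-1/19)) = 1/(1/2 + 2/19) = 1/(23/38) = 38/23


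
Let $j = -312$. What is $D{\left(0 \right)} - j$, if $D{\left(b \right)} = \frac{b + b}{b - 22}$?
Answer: $312$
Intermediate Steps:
$D{\left(b \right)} = \frac{2 b}{-22 + b}$
$D{\left(0 \right)} - j = 2 \cdot 0 \frac{1}{-22 + 0} - -312 = 2 \cdot 0 \frac{1}{-22} + 312 = 2 \cdot 0 \left(- \frac{1}{22}\right) + 312 = 0 + 312 = 312$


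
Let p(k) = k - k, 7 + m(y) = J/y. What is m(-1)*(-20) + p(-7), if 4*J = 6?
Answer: 170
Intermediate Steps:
J = 3/2 (J = (1/4)*6 = 3/2 ≈ 1.5000)
m(y) = -7 + 3/(2*y)
p(k) = 0
m(-1)*(-20) + p(-7) = (-7 + (3/2)/(-1))*(-20) + 0 = (-7 + (3/2)*(-1))*(-20) + 0 = (-7 - 3/2)*(-20) + 0 = -17/2*(-20) + 0 = 170 + 0 = 170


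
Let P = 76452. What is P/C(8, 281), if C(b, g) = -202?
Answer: -38226/101 ≈ -378.48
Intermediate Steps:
P/C(8, 281) = 76452/(-202) = 76452*(-1/202) = -38226/101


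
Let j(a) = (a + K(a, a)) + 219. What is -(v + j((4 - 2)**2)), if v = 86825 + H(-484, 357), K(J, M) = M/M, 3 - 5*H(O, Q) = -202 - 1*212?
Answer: -435662/5 ≈ -87132.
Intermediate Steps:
H(O, Q) = 417/5 (H(O, Q) = 3/5 - (-202 - 1*212)/5 = 3/5 - (-202 - 212)/5 = 3/5 - 1/5*(-414) = 3/5 + 414/5 = 417/5)
K(J, M) = 1
j(a) = 220 + a (j(a) = (a + 1) + 219 = (1 + a) + 219 = 220 + a)
v = 434542/5 (v = 86825 + 417/5 = 434542/5 ≈ 86908.)
-(v + j((4 - 2)**2)) = -(434542/5 + (220 + (4 - 2)**2)) = -(434542/5 + (220 + 2**2)) = -(434542/5 + (220 + 4)) = -(434542/5 + 224) = -1*435662/5 = -435662/5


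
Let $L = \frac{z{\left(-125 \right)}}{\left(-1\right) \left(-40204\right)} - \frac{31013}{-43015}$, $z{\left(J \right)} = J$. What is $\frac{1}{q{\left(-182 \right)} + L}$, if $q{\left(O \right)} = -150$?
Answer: $- \frac{1729375060}{258164789223} \approx -0.0066987$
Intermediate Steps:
$L = \frac{1241469777}{1729375060}$ ($L = - \frac{125}{\left(-1\right) \left(-40204\right)} - \frac{31013}{-43015} = - \frac{125}{40204} - - \frac{31013}{43015} = \left(-125\right) \frac{1}{40204} + \frac{31013}{43015} = - \frac{125}{40204} + \frac{31013}{43015} = \frac{1241469777}{1729375060} \approx 0.71787$)
$\frac{1}{q{\left(-182 \right)} + L} = \frac{1}{-150 + \frac{1241469777}{1729375060}} = \frac{1}{- \frac{258164789223}{1729375060}} = - \frac{1729375060}{258164789223}$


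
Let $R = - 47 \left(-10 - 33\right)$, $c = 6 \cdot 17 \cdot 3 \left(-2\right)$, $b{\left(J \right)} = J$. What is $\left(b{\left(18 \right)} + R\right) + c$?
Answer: $1427$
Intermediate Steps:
$c = -612$ ($c = 102 \left(-6\right) = -612$)
$R = 2021$ ($R = \left(-47\right) \left(-43\right) = 2021$)
$\left(b{\left(18 \right)} + R\right) + c = \left(18 + 2021\right) - 612 = 2039 - 612 = 1427$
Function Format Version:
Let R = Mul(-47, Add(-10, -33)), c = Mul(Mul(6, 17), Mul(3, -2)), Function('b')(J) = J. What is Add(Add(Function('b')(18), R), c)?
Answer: 1427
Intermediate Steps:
c = -612 (c = Mul(102, -6) = -612)
R = 2021 (R = Mul(-47, -43) = 2021)
Add(Add(Function('b')(18), R), c) = Add(Add(18, 2021), -612) = Add(2039, -612) = 1427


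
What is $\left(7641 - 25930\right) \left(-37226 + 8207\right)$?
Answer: $530728491$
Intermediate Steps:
$\left(7641 - 25930\right) \left(-37226 + 8207\right) = \left(-18289\right) \left(-29019\right) = 530728491$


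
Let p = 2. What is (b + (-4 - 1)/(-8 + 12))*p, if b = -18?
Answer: -77/2 ≈ -38.500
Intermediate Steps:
(b + (-4 - 1)/(-8 + 12))*p = (-18 + (-4 - 1)/(-8 + 12))*2 = (-18 - 5/4)*2 = -77/4*2 = -77/2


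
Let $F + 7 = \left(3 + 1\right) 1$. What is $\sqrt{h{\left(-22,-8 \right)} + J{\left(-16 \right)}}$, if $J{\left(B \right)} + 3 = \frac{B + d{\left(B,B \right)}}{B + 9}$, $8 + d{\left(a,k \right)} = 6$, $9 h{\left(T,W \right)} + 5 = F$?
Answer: $\frac{i \sqrt{581}}{21} \approx 1.1478 i$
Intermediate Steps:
$F = -3$ ($F = -7 + \left(3 + 1\right) 1 = -7 + 4 \cdot 1 = -7 + 4 = -3$)
$h{\left(T,W \right)} = - \frac{8}{9}$ ($h{\left(T,W \right)} = - \frac{5}{9} + \frac{1}{9} \left(-3\right) = - \frac{5}{9} - \frac{1}{3} = - \frac{8}{9}$)
$d{\left(a,k \right)} = -2$ ($d{\left(a,k \right)} = -8 + 6 = -2$)
$J{\left(B \right)} = -3 + \frac{-2 + B}{9 + B}$ ($J{\left(B \right)} = -3 + \frac{B - 2}{B + 9} = -3 + \frac{-2 + B}{9 + B}$)
$\sqrt{h{\left(-22,-8 \right)} + J{\left(-16 \right)}} = \sqrt{- \frac{8}{9} + \frac{-29 - -32}{9 - 16}} = \sqrt{- \frac{8}{9} + \frac{-29 + 32}{-7}} = \sqrt{- \frac{8}{9} - \frac{3}{7}} = \sqrt{- \frac{83}{63}} = \frac{i \sqrt{581}}{21}$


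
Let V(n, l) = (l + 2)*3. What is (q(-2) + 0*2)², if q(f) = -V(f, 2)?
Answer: 144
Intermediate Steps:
V(n, l) = 6 + 3*l (V(n, l) = (2 + l)*3 = 6 + 3*l)
q(f) = -12 (q(f) = -(6 + 3*2) = -(6 + 6) = -1*12 = -12)
(q(-2) + 0*2)² = (-12 + 0*2)² = (-12 + 0)² = (-12)² = 144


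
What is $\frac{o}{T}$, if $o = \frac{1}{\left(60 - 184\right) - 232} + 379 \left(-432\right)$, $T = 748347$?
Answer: $- \frac{58287169}{266411532} \approx -0.21879$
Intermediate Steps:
$o = - \frac{58287169}{356}$ ($o = \frac{1}{\left(60 - 184\right) - 232} - 163728 = \frac{1}{-124 - 232} - 163728 = \frac{1}{-356} - 163728 = - \frac{1}{356} - 163728 = - \frac{58287169}{356} \approx -1.6373 \cdot 10^{5}$)
$\frac{o}{T} = - \frac{58287169}{356 \cdot 748347} = \left(- \frac{58287169}{356}\right) \frac{1}{748347} = - \frac{58287169}{266411532}$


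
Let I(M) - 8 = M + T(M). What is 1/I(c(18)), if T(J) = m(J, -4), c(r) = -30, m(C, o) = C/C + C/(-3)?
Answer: -1/11 ≈ -0.090909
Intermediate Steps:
m(C, o) = 1 - C/3 (m(C, o) = 1 + C*(-⅓) = 1 - C/3)
T(J) = 1 - J/3
I(M) = 9 + 2*M/3 (I(M) = 8 + (M + (1 - M/3)) = 8 + (1 + 2*M/3) = 9 + 2*M/3)
1/I(c(18)) = 1/(9 + (⅔)*(-30)) = 1/(9 - 20) = 1/(-11) = -1/11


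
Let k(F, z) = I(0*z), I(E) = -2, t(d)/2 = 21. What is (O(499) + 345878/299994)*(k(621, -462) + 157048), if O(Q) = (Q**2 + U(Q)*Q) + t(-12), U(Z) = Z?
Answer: 11732165215524122/149997 ≈ 7.8216e+10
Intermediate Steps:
t(d) = 42 (t(d) = 2*21 = 42)
k(F, z) = -2
O(Q) = 42 + 2*Q**2 (O(Q) = (Q**2 + Q*Q) + 42 = (Q**2 + Q**2) + 42 = 2*Q**2 + 42 = 42 + 2*Q**2)
(O(499) + 345878/299994)*(k(621, -462) + 157048) = ((42 + 2*499**2) + 345878/299994)*(-2 + 157048) = ((42 + 2*249001) + 345878*(1/299994))*157046 = ((42 + 498002) + 172939/149997)*157046 = (498044 + 172939/149997)*157046 = (74705278807/149997)*157046 = 11732165215524122/149997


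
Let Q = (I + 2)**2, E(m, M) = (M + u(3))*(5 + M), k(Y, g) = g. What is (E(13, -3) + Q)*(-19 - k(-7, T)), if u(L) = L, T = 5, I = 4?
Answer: -864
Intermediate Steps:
E(m, M) = (3 + M)*(5 + M) (E(m, M) = (M + 3)*(5 + M) = (3 + M)*(5 + M))
Q = 36 (Q = (4 + 2)**2 = 6**2 = 36)
(E(13, -3) + Q)*(-19 - k(-7, T)) = ((15 + (-3)**2 + 8*(-3)) + 36)*(-19 - 1*5) = ((15 + 9 - 24) + 36)*(-19 - 5) = (0 + 36)*(-24) = 36*(-24) = -864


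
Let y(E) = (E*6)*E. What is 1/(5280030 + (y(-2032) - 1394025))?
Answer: 1/28660149 ≈ 3.4892e-8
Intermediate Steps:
y(E) = 6*E² (y(E) = (6*E)*E = 6*E²)
1/(5280030 + (y(-2032) - 1394025)) = 1/(5280030 + (6*(-2032)² - 1394025)) = 1/(5280030 + (6*4129024 - 1394025)) = 1/(5280030 + (24774144 - 1394025)) = 1/(5280030 + 23380119) = 1/28660149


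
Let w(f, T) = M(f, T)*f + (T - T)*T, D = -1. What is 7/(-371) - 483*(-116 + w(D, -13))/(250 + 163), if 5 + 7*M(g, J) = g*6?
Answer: 2928844/21889 ≈ 133.80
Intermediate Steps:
M(g, J) = -5/7 + 6*g/7 (M(g, J) = -5/7 + (g*6)/7 = -5/7 + (6*g)/7 = -5/7 + 6*g/7)
w(f, T) = f*(-5/7 + 6*f/7) (w(f, T) = (-5/7 + 6*f/7)*f + (T - T)*T = f*(-5/7 + 6*f/7) + 0*T = f*(-5/7 + 6*f/7) + 0 = f*(-5/7 + 6*f/7))
7/(-371) - 483*(-116 + w(D, -13))/(250 + 163) = 7/(-371) - 483*(-116 + (⅐)*(-1)*(-5 + 6*(-1)))/(250 + 163) = 7*(-1/371) - 483/(413/(-116 + (⅐)*(-1)*(-5 - 6))) = -1/53 - 483/(413/(-116 + (⅐)*(-1)*(-11))) = -1/53 - 483/(413/(-116 + 11/7)) = -1/53 - 483/(413/(-801/7)) = -1/53 - 483/(413*(-7/801)) = -1/53 - 483/(-2891/801) = -1/53 - 483*(-801/2891) = -1/53 + 55269/413 = 2928844/21889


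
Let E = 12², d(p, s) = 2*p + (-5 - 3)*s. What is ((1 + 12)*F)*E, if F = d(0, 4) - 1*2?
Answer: -63648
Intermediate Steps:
d(p, s) = -8*s + 2*p (d(p, s) = 2*p - 8*s = -8*s + 2*p)
E = 144
F = -34 (F = (-8*4 + 2*0) - 1*2 = (-32 + 0) - 2 = -32 - 2 = -34)
((1 + 12)*F)*E = ((1 + 12)*(-34))*144 = (13*(-34))*144 = -442*144 = -63648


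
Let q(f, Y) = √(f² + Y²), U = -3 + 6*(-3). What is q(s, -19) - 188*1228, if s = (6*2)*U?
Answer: -230864 + √63865 ≈ -2.3061e+5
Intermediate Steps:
U = -21 (U = -3 - 18 = -21)
s = -252 (s = (6*2)*(-21) = 12*(-21) = -252)
q(f, Y) = √(Y² + f²)
q(s, -19) - 188*1228 = √((-19)² + (-252)²) - 188*1228 = √(361 + 63504) - 230864 = √63865 - 230864 = -230864 + √63865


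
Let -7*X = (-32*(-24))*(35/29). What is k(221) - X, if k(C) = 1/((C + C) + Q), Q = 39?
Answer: 1847069/13949 ≈ 132.42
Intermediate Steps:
k(C) = 1/(39 + 2*C) (k(C) = 1/((C + C) + 39) = 1/(2*C + 39) = 1/(39 + 2*C))
X = -3840/29 (X = -(-32*(-24))*35/29/7 = -768*35*(1/29)/7 = -768*35/(7*29) = -⅐*26880/29 = -3840/29 ≈ -132.41)
k(221) - X = 1/(39 + 2*221) - 1*(-3840/29) = 1/(39 + 442) + 3840/29 = 1/481 + 3840/29 = 1847069/13949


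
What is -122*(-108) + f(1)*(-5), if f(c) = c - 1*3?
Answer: 13186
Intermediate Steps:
f(c) = -3 + c (f(c) = c - 3 = -3 + c)
-122*(-108) + f(1)*(-5) = -122*(-108) + (-3 + 1)*(-5) = 13176 - 2*(-5) = 13176 + 10 = 13186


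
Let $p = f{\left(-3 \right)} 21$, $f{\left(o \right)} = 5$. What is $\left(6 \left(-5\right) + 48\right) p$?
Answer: $1890$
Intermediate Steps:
$p = 105$ ($p = 5 \cdot 21 = 105$)
$\left(6 \left(-5\right) + 48\right) p = \left(6 \left(-5\right) + 48\right) 105 = \left(-30 + 48\right) 105 = 18 \cdot 105 = 1890$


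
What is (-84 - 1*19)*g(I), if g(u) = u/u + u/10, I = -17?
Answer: 721/10 ≈ 72.100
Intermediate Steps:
g(u) = 1 + u/10 (g(u) = 1 + u*(⅒) = 1 + u/10)
(-84 - 1*19)*g(I) = (-84 - 1*19)*(1 + (⅒)*(-17)) = (-84 - 19)*(1 - 17/10) = -103*(-7/10) = 721/10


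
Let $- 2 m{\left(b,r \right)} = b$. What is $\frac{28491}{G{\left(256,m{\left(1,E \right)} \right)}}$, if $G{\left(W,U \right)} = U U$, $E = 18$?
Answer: $113964$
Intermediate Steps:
$m{\left(b,r \right)} = - \frac{b}{2}$
$G{\left(W,U \right)} = U^{2}$
$\frac{28491}{G{\left(256,m{\left(1,E \right)} \right)}} = \frac{28491}{\left(\left(- \frac{1}{2}\right) 1\right)^{2}} = \frac{28491}{\left(- \frac{1}{2}\right)^{2}} = 28491 \frac{1}{\frac{1}{4}} = 28491 \cdot 4 = 113964$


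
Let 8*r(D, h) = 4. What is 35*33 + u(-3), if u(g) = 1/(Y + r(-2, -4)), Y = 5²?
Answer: 58907/51 ≈ 1155.0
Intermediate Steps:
r(D, h) = ½ (r(D, h) = (⅛)*4 = ½)
Y = 25
u(g) = 2/51 (u(g) = 1/(25 + ½) = 1/(51/2) = 2/51)
35*33 + u(-3) = 35*33 + 2/51 = 1155 + 2/51 = 58907/51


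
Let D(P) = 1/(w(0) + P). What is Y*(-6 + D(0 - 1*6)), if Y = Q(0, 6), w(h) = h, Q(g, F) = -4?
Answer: 74/3 ≈ 24.667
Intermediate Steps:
Y = -4
D(P) = 1/P (D(P) = 1/(0 + P) = 1/P)
Y*(-6 + D(0 - 1*6)) = -4*(-6 + 1/(0 - 1*6)) = -4*(-6 + 1/(0 - 6)) = -4*(-6 + 1/(-6)) = -4*(-6 - ⅙) = -4*(-37/6) = 74/3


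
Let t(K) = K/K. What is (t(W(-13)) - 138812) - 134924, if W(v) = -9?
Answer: -273735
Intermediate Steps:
t(K) = 1
(t(W(-13)) - 138812) - 134924 = (1 - 138812) - 134924 = -138811 - 134924 = -273735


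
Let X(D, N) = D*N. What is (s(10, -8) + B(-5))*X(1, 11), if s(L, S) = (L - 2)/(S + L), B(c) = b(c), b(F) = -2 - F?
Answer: 77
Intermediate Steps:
B(c) = -2 - c
s(L, S) = (-2 + L)/(L + S)
(s(10, -8) + B(-5))*X(1, 11) = ((-2 + 10)/(10 - 8) + (-2 - 1*(-5)))*(1*11) = (8/2 + (-2 + 5))*11 = ((1/2)*8 + 3)*11 = (4 + 3)*11 = 7*11 = 77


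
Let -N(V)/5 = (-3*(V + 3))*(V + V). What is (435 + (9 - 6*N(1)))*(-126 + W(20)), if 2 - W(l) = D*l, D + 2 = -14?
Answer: -54096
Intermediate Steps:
D = -16 (D = -2 - 14 = -16)
W(l) = 2 + 16*l (W(l) = 2 - (-16)*l = 2 + 16*l)
N(V) = -10*V*(-9 - 3*V) (N(V) = -5*(-3*(V + 3))*(V + V) = -5*(-3*(3 + V))*2*V = -5*(-9 - 3*V)*2*V = -10*V*(-9 - 3*V))
(435 + (9 - 6*N(1)))*(-126 + W(20)) = (435 + (9 - 180*(3 + 1)))*(-126 + (2 + 16*20)) = (435 + (9 - 180*4))*(-126 + (2 + 320)) = (435 + (9 - 6*120))*(-126 + 322) = (435 + (9 - 720))*196 = (435 - 711)*196 = -276*196 = -54096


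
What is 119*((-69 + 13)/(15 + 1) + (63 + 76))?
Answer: 32249/2 ≈ 16125.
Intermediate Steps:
119*((-69 + 13)/(15 + 1) + (63 + 76)) = 119*(-56/16 + 139) = 119*(-56*1/16 + 139) = 119*(-7/2 + 139) = 119*(271/2) = 32249/2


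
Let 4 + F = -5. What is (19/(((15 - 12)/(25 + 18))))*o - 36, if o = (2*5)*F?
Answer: -24546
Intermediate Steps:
F = -9 (F = -4 - 5 = -9)
o = -90 (o = (2*5)*(-9) = 10*(-9) = -90)
(19/(((15 - 12)/(25 + 18))))*o - 36 = (19/(((15 - 12)/(25 + 18))))*(-90) - 36 = (19/((3/43)))*(-90) - 36 = (19/((3*(1/43))))*(-90) - 36 = (19/(3/43))*(-90) - 36 = (19*(43/3))*(-90) - 36 = (817/3)*(-90) - 36 = -24510 - 36 = -24546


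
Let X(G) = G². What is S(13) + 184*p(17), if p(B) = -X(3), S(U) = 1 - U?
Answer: -1668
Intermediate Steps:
p(B) = -9 (p(B) = -1*3² = -1*9 = -9)
S(13) + 184*p(17) = (1 - 1*13) + 184*(-9) = (1 - 13) - 1656 = -12 - 1656 = -1668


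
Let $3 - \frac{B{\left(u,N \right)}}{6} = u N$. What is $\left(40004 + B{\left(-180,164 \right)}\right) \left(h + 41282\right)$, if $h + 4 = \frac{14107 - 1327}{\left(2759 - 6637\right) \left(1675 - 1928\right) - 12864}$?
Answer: $\frac{867878831246128}{96827} \approx 8.9632 \cdot 10^{9}$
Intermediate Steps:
$B{\left(u,N \right)} = 18 - 6 N u$ ($B{\left(u,N \right)} = 18 - 6 u N = 18 - 6 N u$)
$h = - \frac{386030}{96827}$ ($h = -4 + \frac{14107 - 1327}{\left(2759 - 6637\right) \left(1675 - 1928\right) - 12864} = -4 + \frac{12780}{\left(-3878\right) \left(-253\right) - 12864} = -4 + \frac{12780}{981134 - 12864} = -4 + \frac{12780}{968270} = -4 + 12780 \cdot \frac{1}{968270} = -4 + \frac{1278}{96827} = - \frac{386030}{96827} \approx -3.9868$)
$\left(40004 + B{\left(-180,164 \right)}\right) \left(h + 41282\right) = \left(40004 - \left(-18 + 984 \left(-180\right)\right)\right) \left(- \frac{386030}{96827} + 41282\right) = \left(40004 + \left(18 + 177120\right)\right) \frac{3996826184}{96827} = \left(40004 + 177138\right) \frac{3996826184}{96827} = 217142 \cdot \frac{3996826184}{96827} = \frac{867878831246128}{96827}$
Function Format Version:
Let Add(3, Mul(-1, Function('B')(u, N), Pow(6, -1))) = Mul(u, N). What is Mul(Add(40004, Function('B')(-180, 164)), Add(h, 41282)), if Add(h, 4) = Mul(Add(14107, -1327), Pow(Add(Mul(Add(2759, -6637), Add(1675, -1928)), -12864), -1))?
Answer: Rational(867878831246128, 96827) ≈ 8.9632e+9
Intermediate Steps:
Function('B')(u, N) = Add(18, Mul(-6, N, u)) (Function('B')(u, N) = Add(18, Mul(-6, Mul(u, N))) = Add(18, Mul(-6, Mul(N, u))) = Add(18, Mul(-6, N, u)))
h = Rational(-386030, 96827) (h = Add(-4, Mul(Add(14107, -1327), Pow(Add(Mul(Add(2759, -6637), Add(1675, -1928)), -12864), -1))) = Add(-4, Mul(12780, Pow(Add(Mul(-3878, -253), -12864), -1))) = Add(-4, Mul(12780, Pow(Add(981134, -12864), -1))) = Add(-4, Mul(12780, Pow(968270, -1))) = Add(-4, Mul(12780, Rational(1, 968270))) = Add(-4, Rational(1278, 96827)) = Rational(-386030, 96827) ≈ -3.9868)
Mul(Add(40004, Function('B')(-180, 164)), Add(h, 41282)) = Mul(Add(40004, Add(18, Mul(-6, 164, -180))), Add(Rational(-386030, 96827), 41282)) = Mul(Add(40004, Add(18, 177120)), Rational(3996826184, 96827)) = Mul(Add(40004, 177138), Rational(3996826184, 96827)) = Mul(217142, Rational(3996826184, 96827)) = Rational(867878831246128, 96827)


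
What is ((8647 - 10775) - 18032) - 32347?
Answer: -52507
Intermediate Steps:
((8647 - 10775) - 18032) - 32347 = (-2128 - 18032) - 32347 = -20160 - 32347 = -52507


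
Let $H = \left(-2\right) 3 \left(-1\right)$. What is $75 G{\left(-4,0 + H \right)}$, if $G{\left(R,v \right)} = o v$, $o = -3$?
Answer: $-1350$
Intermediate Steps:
$H = 6$ ($H = \left(-6\right) \left(-1\right) = 6$)
$G{\left(R,v \right)} = - 3 v$
$75 G{\left(-4,0 + H \right)} = 75 \left(- 3 \left(0 + 6\right)\right) = 75 \left(\left(-3\right) 6\right) = 75 \left(-18\right) = -1350$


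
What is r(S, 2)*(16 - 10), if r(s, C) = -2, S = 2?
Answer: -12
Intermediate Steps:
r(S, 2)*(16 - 10) = -2*(16 - 10) = -2*6 = -12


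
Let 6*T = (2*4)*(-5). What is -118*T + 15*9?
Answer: 2765/3 ≈ 921.67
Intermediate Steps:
T = -20/3 (T = ((2*4)*(-5))/6 = (8*(-5))/6 = (⅙)*(-40) = -20/3 ≈ -6.6667)
-118*T + 15*9 = -118*(-20/3) + 15*9 = 2360/3 + 135 = 2765/3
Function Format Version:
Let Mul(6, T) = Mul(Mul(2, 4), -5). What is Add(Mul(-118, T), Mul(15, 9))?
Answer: Rational(2765, 3) ≈ 921.67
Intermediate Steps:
T = Rational(-20, 3) (T = Mul(Rational(1, 6), Mul(Mul(2, 4), -5)) = Mul(Rational(1, 6), Mul(8, -5)) = Mul(Rational(1, 6), -40) = Rational(-20, 3) ≈ -6.6667)
Add(Mul(-118, T), Mul(15, 9)) = Add(Mul(-118, Rational(-20, 3)), Mul(15, 9)) = Add(Rational(2360, 3), 135) = Rational(2765, 3)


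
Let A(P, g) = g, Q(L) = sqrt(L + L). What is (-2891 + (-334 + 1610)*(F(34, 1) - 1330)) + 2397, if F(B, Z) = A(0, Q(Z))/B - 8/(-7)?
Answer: -11872810/7 + 638*sqrt(2)/17 ≈ -1.6961e+6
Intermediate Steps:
Q(L) = sqrt(2)*sqrt(L) (Q(L) = sqrt(2*L) = sqrt(2)*sqrt(L))
F(B, Z) = 8/7 + sqrt(2)*sqrt(Z)/B (F(B, Z) = (sqrt(2)*sqrt(Z))/B - 8/(-7) = sqrt(2)*sqrt(Z)/B - 8*(-1/7) = sqrt(2)*sqrt(Z)/B + 8/7 = 8/7 + sqrt(2)*sqrt(Z)/B)
(-2891 + (-334 + 1610)*(F(34, 1) - 1330)) + 2397 = (-2891 + (-334 + 1610)*((8/7 + sqrt(2)*sqrt(1)/34) - 1330)) + 2397 = (-2891 + 1276*((8/7 + sqrt(2)*(1/34)*1) - 1330)) + 2397 = (-2891 + 1276*((8/7 + sqrt(2)/34) - 1330)) + 2397 = (-2891 + 1276*(-9302/7 + sqrt(2)/34)) + 2397 = (-2891 + (-11869352/7 + 638*sqrt(2)/17)) + 2397 = (-11889589/7 + 638*sqrt(2)/17) + 2397 = -11872810/7 + 638*sqrt(2)/17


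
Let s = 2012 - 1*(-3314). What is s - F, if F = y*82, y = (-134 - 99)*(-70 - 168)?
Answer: -4541902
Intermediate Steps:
y = 55454 (y = -233*(-238) = 55454)
s = 5326 (s = 2012 + 3314 = 5326)
F = 4547228 (F = 55454*82 = 4547228)
s - F = 5326 - 1*4547228 = 5326 - 4547228 = -4541902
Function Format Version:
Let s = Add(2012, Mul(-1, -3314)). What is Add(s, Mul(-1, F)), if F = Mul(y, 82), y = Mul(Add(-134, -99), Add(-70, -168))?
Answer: -4541902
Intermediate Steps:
y = 55454 (y = Mul(-233, -238) = 55454)
s = 5326 (s = Add(2012, 3314) = 5326)
F = 4547228 (F = Mul(55454, 82) = 4547228)
Add(s, Mul(-1, F)) = Add(5326, Mul(-1, 4547228)) = Add(5326, -4547228) = -4541902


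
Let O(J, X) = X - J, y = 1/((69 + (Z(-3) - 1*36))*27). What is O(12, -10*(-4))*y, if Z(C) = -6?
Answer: 28/729 ≈ 0.038409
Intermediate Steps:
y = 1/729 (y = 1/((69 + (-6 - 1*36))*27) = 1/((69 + (-6 - 36))*27) = 1/((69 - 42)*27) = 1/(27*27) = 1/729 ≈ 0.0013717)
O(12, -10*(-4))*y = (-10*(-4) - 1*12)*(1/729) = (40 - 12)*(1/729) = 28*(1/729) = 28/729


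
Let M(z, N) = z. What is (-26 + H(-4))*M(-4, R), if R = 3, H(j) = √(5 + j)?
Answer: 100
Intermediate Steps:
(-26 + H(-4))*M(-4, R) = (-26 + √(5 - 4))*(-4) = (-26 + √1)*(-4) = (-26 + 1)*(-4) = -25*(-4) = 100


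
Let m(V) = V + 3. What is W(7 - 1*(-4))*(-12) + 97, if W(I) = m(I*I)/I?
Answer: -421/11 ≈ -38.273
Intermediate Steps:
m(V) = 3 + V
W(I) = (3 + I²)/I (W(I) = (3 + I*I)/I = (3 + I²)/I)
W(7 - 1*(-4))*(-12) + 97 = ((7 - 1*(-4)) + 3/(7 - 1*(-4)))*(-12) + 97 = ((7 + 4) + 3/(7 + 4))*(-12) + 97 = (11 + 3/11)*(-12) + 97 = (124/11)*(-12) + 97 = -1488/11 + 97 = -421/11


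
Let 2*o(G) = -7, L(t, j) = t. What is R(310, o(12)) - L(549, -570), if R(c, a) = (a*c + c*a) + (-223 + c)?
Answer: -2632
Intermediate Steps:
o(G) = -7/2 (o(G) = (½)*(-7) = -7/2)
R(c, a) = -223 + c + 2*a*c (R(c, a) = (a*c + a*c) + (-223 + c) = 2*a*c + (-223 + c) = -223 + c + 2*a*c)
R(310, o(12)) - L(549, -570) = (-223 + 310 + 2*(-7/2)*310) - 1*549 = (-223 + 310 - 2170) - 549 = -2083 - 549 = -2632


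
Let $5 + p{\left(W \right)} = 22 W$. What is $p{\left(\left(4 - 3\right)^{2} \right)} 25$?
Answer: $425$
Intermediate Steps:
$p{\left(W \right)} = -5 + 22 W$
$p{\left(\left(4 - 3\right)^{2} \right)} 25 = \left(-5 + 22 \left(4 - 3\right)^{2}\right) 25 = \left(-5 + 22 \cdot 1^{2}\right) 25 = \left(-5 + 22 \cdot 1\right) 25 = \left(-5 + 22\right) 25 = 17 \cdot 25 = 425$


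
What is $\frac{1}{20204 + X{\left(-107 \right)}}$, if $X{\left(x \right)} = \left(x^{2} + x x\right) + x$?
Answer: $\frac{1}{42995} \approx 2.3259 \cdot 10^{-5}$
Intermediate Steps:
$X{\left(x \right)} = x + 2 x^{2}$ ($X{\left(x \right)} = \left(x^{2} + x^{2}\right) + x = 2 x^{2} + x = x + 2 x^{2}$)
$\frac{1}{20204 + X{\left(-107 \right)}} = \frac{1}{20204 - 107 \left(1 + 2 \left(-107\right)\right)} = \frac{1}{20204 - 107 \left(1 - 214\right)} = \frac{1}{20204 - -22791} = \frac{1}{20204 + 22791} = \frac{1}{42995}$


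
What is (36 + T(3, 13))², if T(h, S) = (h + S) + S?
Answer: 4225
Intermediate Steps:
T(h, S) = h + 2*S (T(h, S) = (S + h) + S = h + 2*S)
(36 + T(3, 13))² = (36 + (3 + 2*13))² = (36 + (3 + 26))² = (36 + 29)² = 65² = 4225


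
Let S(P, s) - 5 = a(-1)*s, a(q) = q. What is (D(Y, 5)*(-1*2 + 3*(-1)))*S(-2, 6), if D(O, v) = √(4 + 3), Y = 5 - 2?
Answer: 5*√7 ≈ 13.229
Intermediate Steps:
S(P, s) = 5 - s
Y = 3
D(O, v) = √7
(D(Y, 5)*(-1*2 + 3*(-1)))*S(-2, 6) = (√7*(-1*2 + 3*(-1)))*(5 - 1*6) = (√7*(-2 - 3))*(5 - 6) = (√7*(-5))*(-1) = -5*√7*(-1) = 5*√7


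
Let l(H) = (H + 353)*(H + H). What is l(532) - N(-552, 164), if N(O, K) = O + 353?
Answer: 941839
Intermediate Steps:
l(H) = 2*H*(353 + H) (l(H) = (353 + H)*(2*H) = 2*H*(353 + H))
N(O, K) = 353 + O
l(532) - N(-552, 164) = 2*532*(353 + 532) - (353 - 552) = 2*532*885 - 1*(-199) = 941640 + 199 = 941839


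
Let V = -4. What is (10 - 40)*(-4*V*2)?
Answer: -960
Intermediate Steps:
(10 - 40)*(-4*V*2) = (10 - 40)*(-4*(-4)*2) = -480*2 = -30*32 = -960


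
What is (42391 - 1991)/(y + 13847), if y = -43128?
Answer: -40400/29281 ≈ -1.3797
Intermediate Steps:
(42391 - 1991)/(y + 13847) = (42391 - 1991)/(-43128 + 13847) = 40400/(-29281) = 40400*(-1/29281) = -40400/29281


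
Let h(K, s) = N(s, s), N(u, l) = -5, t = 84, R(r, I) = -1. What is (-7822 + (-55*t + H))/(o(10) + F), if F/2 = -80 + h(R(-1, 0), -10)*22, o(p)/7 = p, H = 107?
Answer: 2467/62 ≈ 39.790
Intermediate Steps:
o(p) = 7*p
h(K, s) = -5
F = -380 (F = 2*(-80 - 5*22) = 2*(-80 - 110) = 2*(-190) = -380)
(-7822 + (-55*t + H))/(o(10) + F) = (-7822 + (-55*84 + 107))/(7*10 - 380) = (-7822 + (-4620 + 107))/(70 - 380) = (-7822 - 4513)/(-310) = -12335*(-1/310) = 2467/62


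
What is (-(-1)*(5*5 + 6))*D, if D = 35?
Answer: 1085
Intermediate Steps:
(-(-1)*(5*5 + 6))*D = -(-1)*(5*5 + 6)*35 = -(-1)*(25 + 6)*35 = -(-1)*31*35 = -1*(-31)*35 = 31*35 = 1085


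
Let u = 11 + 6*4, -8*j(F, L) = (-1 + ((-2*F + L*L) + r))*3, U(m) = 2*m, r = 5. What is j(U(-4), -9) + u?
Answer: -23/8 ≈ -2.8750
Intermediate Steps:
j(F, L) = -3/2 - 3*L²/8 + 3*F/4 (j(F, L) = -(-1 + ((-2*F + L*L) + 5))*3/8 = -(-1 + ((-2*F + L²) + 5))*3/8 = -(-1 + ((L² - 2*F) + 5))*3/8 = -(-1 + (5 + L² - 2*F))*3/8 = -(4 + L² - 2*F)*3/8 = -(12 - 6*F + 3*L²)/8 = -3/2 - 3*L²/8 + 3*F/4)
u = 35 (u = 11 + 24 = 35)
j(U(-4), -9) + u = (-3/2 - 3/8*(-9)² + 3*(2*(-4))/4) + 35 = (-3/2 - 3/8*81 + (¾)*(-8)) + 35 = (-3/2 - 243/8 - 6) + 35 = -303/8 + 35 = -23/8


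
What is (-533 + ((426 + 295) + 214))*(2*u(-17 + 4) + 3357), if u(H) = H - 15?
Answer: 1327002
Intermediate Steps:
u(H) = -15 + H
(-533 + ((426 + 295) + 214))*(2*u(-17 + 4) + 3357) = (-533 + ((426 + 295) + 214))*(2*(-15 + (-17 + 4)) + 3357) = (-533 + (721 + 214))*(2*(-15 - 13) + 3357) = (-533 + 935)*(2*(-28) + 3357) = 402*(-56 + 3357) = 402*3301 = 1327002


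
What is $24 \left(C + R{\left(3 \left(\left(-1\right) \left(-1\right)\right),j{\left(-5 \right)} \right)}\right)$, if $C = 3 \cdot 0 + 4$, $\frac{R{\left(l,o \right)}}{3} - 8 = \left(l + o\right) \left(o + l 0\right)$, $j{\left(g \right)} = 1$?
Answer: $960$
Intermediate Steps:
$R{\left(l,o \right)} = 24 + 3 o \left(l + o\right)$ ($R{\left(l,o \right)} = 24 + 3 \left(l + o\right) \left(o + l 0\right) = 24 + 3 \left(l + o\right) \left(o + 0\right) = 24 + 3 \left(l + o\right) o = 24 + 3 o \left(l + o\right)$)
$C = 4$ ($C = 0 + 4 = 4$)
$24 \left(C + R{\left(3 \left(\left(-1\right) \left(-1\right)\right),j{\left(-5 \right)} \right)}\right) = 24 \left(4 + \left(24 + 3 \cdot 1^{2} + 3 \cdot 3 \left(\left(-1\right) \left(-1\right)\right) 1\right)\right) = 24 \left(4 + \left(24 + 3 \cdot 1 + 3 \cdot 3 \cdot 1 \cdot 1\right)\right) = 24 \left(4 + \left(24 + 3 + 3 \cdot 3 \cdot 1\right)\right) = 24 \left(4 + \left(24 + 3 + 9\right)\right) = 24 \left(4 + 36\right) = 24 \cdot 40 = 960$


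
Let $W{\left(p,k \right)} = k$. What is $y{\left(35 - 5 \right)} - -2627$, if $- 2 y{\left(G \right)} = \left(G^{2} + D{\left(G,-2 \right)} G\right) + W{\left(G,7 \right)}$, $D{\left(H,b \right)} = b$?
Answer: $\frac{4407}{2} \approx 2203.5$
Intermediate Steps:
$y{\left(G \right)} = - \frac{7}{2} + G - \frac{G^{2}}{2}$ ($y{\left(G \right)} = - \frac{\left(G^{2} - 2 G\right) + 7}{2} = - \frac{7 + G^{2} - 2 G}{2} = - \frac{7}{2} + G - \frac{G^{2}}{2}$)
$y{\left(35 - 5 \right)} - -2627 = \left(- \frac{7}{2} + \left(35 - 5\right) - \frac{\left(35 - 5\right)^{2}}{2}\right) - -2627 = \left(- \frac{7}{2} + \left(35 - 5\right) - \frac{\left(35 - 5\right)^{2}}{2}\right) + 2627 = \left(- \frac{7}{2} + 30 - \frac{30^{2}}{2}\right) + 2627 = \left(- \frac{7}{2} + 30 - 450\right) + 2627 = - \frac{847}{2} + 2627 = \frac{4407}{2}$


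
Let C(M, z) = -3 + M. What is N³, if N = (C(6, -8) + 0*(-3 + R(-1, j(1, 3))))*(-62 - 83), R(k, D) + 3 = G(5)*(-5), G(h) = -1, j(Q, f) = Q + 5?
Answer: -82312875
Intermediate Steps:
j(Q, f) = 5 + Q
R(k, D) = 2 (R(k, D) = -3 - 1*(-5) = -3 + 5 = 2)
N = -435 (N = ((-3 + 6) + 0*(-3 + 2))*(-62 - 83) = (3 + 0*(-1))*(-145) = (3 + 0)*(-145) = 3*(-145) = -435)
N³ = (-435)³ = -82312875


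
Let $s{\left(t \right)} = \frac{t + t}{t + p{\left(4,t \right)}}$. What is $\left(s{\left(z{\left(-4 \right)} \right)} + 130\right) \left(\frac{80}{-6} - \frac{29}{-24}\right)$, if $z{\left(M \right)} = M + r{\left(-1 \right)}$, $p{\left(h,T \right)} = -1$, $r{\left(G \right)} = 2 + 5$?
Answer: $- \frac{12901}{8} \approx -1612.6$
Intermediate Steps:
$r{\left(G \right)} = 7$
$z{\left(M \right)} = 7 + M$ ($z{\left(M \right)} = M + 7 = 7 + M$)
$s{\left(t \right)} = \frac{2 t}{-1 + t}$ ($s{\left(t \right)} = \frac{t + t}{t - 1} = \frac{2 t}{-1 + t}$)
$\left(s{\left(z{\left(-4 \right)} \right)} + 130\right) \left(\frac{80}{-6} - \frac{29}{-24}\right) = \left(\frac{2 \left(7 - 4\right)}{-1 + \left(7 - 4\right)} + 130\right) \left(\frac{80}{-6} - \frac{29}{-24}\right) = \left(2 \cdot 3 \frac{1}{-1 + 3} + 130\right) \left(80 \left(- \frac{1}{6}\right) - - \frac{29}{24}\right) = \left(2 \cdot 3 \cdot \frac{1}{2} + 130\right) \left(- \frac{40}{3} + \frac{29}{24}\right) = \left(2 \cdot 3 \cdot \frac{1}{2} + 130\right) \left(- \frac{97}{8}\right) = \left(3 + 130\right) \left(- \frac{97}{8}\right) = 133 \left(- \frac{97}{8}\right) = - \frac{12901}{8}$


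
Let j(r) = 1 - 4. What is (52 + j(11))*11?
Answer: 539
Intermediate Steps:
j(r) = -3
(52 + j(11))*11 = (52 - 3)*11 = 49*11 = 539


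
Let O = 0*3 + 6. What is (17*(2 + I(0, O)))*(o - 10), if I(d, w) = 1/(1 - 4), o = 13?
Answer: 85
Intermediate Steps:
O = 6 (O = 0 + 6 = 6)
I(d, w) = -⅓ (I(d, w) = 1/(-3) = -⅓)
(17*(2 + I(0, O)))*(o - 10) = (17*(2 - ⅓))*(13 - 10) = (17*(5/3))*3 = (85/3)*3 = 85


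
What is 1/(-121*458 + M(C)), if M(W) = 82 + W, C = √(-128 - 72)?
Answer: -6917/382759137 - 5*I*√2/1531036548 ≈ -1.8071e-5 - 4.6185e-9*I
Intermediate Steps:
C = 10*I*√2 (C = √(-200) = 10*I*√2 ≈ 14.142*I)
1/(-121*458 + M(C)) = 1/(-121*458 + (82 + 10*I*√2)) = 1/(-55418 + (82 + 10*I*√2)) = 1/(-55336 + 10*I*√2)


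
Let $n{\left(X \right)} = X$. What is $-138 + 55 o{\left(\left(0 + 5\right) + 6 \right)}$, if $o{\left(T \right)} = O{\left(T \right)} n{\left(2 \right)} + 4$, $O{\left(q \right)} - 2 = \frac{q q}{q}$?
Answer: $1512$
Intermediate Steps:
$O{\left(q \right)} = 2 + q$ ($O{\left(q \right)} = 2 + \frac{q q}{q} = 2 + \frac{q^{2}}{q} = 2 + q$)
$o{\left(T \right)} = 8 + 2 T$ ($o{\left(T \right)} = \left(2 + T\right) 2 + 4 = \left(4 + 2 T\right) + 4 = 8 + 2 T$)
$-138 + 55 o{\left(\left(0 + 5\right) + 6 \right)} = -138 + 55 \left(8 + 2 \left(\left(0 + 5\right) + 6\right)\right) = -138 + 55 \left(8 + 2 \left(5 + 6\right)\right) = -138 + 55 \left(8 + 2 \cdot 11\right) = -138 + 55 \left(8 + 22\right) = -138 + 55 \cdot 30 = -138 + 1650 = 1512$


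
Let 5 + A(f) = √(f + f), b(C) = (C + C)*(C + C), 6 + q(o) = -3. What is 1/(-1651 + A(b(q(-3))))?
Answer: -23/38079 - √2/152316 ≈ -0.00061329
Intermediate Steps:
q(o) = -9 (q(o) = -6 - 3 = -9)
b(C) = 4*C² (b(C) = (2*C)*(2*C) = 4*C²)
A(f) = -5 + √2*√f (A(f) = -5 + √(f + f) = -5 + √(2*f) = -5 + √2*√f)
1/(-1651 + A(b(q(-3)))) = 1/(-1651 + (-5 + √2*√(4*(-9)²))) = 1/(-1651 + (-5 + √2*√(4*81))) = 1/(-1651 + (-5 + √2*√324)) = 1/(-1651 + (-5 + √2*18)) = 1/(-1651 + (-5 + 18*√2)) = 1/(-1656 + 18*√2)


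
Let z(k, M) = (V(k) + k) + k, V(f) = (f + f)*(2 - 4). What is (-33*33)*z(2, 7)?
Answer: 4356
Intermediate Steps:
V(f) = -4*f (V(f) = (2*f)*(-2) = -4*f)
z(k, M) = -2*k (z(k, M) = (-4*k + k) + k = -3*k + k = -2*k)
(-33*33)*z(2, 7) = (-33*33)*(-2*2) = -1089*(-4) = 4356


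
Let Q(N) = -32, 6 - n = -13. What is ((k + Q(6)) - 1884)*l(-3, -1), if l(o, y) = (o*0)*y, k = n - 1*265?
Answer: 0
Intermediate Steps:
n = 19 (n = 6 - 1*(-13) = 6 + 13 = 19)
k = -246 (k = 19 - 1*265 = 19 - 265 = -246)
l(o, y) = 0 (l(o, y) = 0*y = 0)
((k + Q(6)) - 1884)*l(-3, -1) = ((-246 - 32) - 1884)*0 = (-278 - 1884)*0 = -2162*0 = 0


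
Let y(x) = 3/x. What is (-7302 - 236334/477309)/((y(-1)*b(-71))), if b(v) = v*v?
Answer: 9763436/20219451 ≈ 0.48287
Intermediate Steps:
b(v) = v²
(-7302 - 236334/477309)/((y(-1)*b(-71))) = (-7302 - 236334/477309)/(((3/(-1))*(-71)²)) = (-7302 - 236334*1/477309)/(((3*(-1))*5041)) = (-7302 - 662/1337)/((-3*5041)) = -9763436/1337/(-15123) = -9763436/1337*(-1/15123) = 9763436/20219451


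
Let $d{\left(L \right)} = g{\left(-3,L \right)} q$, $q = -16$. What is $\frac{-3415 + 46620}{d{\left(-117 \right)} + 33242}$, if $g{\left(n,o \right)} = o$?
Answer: $\frac{43205}{35114} \approx 1.2304$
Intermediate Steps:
$d{\left(L \right)} = - 16 L$ ($d{\left(L \right)} = L \left(-16\right) = - 16 L$)
$\frac{-3415 + 46620}{d{\left(-117 \right)} + 33242} = \frac{-3415 + 46620}{\left(-16\right) \left(-117\right) + 33242} = \frac{43205}{1872 + 33242} = \frac{43205}{35114}$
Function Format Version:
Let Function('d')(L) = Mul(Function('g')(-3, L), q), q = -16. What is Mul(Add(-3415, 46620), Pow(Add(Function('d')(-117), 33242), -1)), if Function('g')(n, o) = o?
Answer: Rational(43205, 35114) ≈ 1.2304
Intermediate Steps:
Function('d')(L) = Mul(-16, L) (Function('d')(L) = Mul(L, -16) = Mul(-16, L))
Mul(Add(-3415, 46620), Pow(Add(Function('d')(-117), 33242), -1)) = Mul(Add(-3415, 46620), Pow(Add(Mul(-16, -117), 33242), -1)) = Mul(43205, Pow(Add(1872, 33242), -1)) = Mul(43205, Pow(35114, -1)) = Mul(43205, Rational(1, 35114)) = Rational(43205, 35114)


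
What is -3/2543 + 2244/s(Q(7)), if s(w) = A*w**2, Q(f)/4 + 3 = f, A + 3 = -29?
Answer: -1432767/5208064 ≈ -0.27511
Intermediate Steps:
A = -32 (A = -3 - 29 = -32)
Q(f) = -12 + 4*f
s(w) = -32*w**2
-3/2543 + 2244/s(Q(7)) = -3/2543 + 2244/((-32*(-12 + 4*7)**2)) = -3*1/2543 + 2244/((-32*(-12 + 28)**2)) = -3/2543 + 2244/((-32*16**2)) = -3/2543 + 2244/((-32*256)) = -3/2543 + 2244/(-8192) = -3/2543 + 2244*(-1/8192) = -3/2543 - 561/2048 = -1432767/5208064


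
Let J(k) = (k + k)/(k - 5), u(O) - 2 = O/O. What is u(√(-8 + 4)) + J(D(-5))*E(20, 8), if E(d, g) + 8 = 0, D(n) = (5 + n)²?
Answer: 3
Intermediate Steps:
E(d, g) = -8 (E(d, g) = -8 + 0 = -8)
u(O) = 3 (u(O) = 2 + O/O = 2 + 1 = 3)
J(k) = 2*k/(-5 + k) (J(k) = (2*k)/(-5 + k) = 2*k/(-5 + k))
u(√(-8 + 4)) + J(D(-5))*E(20, 8) = 3 + (2*(5 - 5)²/(-5 + (5 - 5)²))*(-8) = 3 + (2*0²/(-5 + 0²))*(-8) = 3 + (2*0/(-5 + 0))*(-8) = 3 + (2*0/(-5))*(-8) = 3 + (2*0*(-⅕))*(-8) = 3 + 0*(-8) = 3 + 0 = 3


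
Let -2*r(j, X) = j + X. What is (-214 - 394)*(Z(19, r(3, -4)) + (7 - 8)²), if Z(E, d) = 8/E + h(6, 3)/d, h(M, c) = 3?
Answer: -4512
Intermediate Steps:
r(j, X) = -X/2 - j/2 (r(j, X) = -(j + X)/2 = -(X + j)/2 = -X/2 - j/2)
Z(E, d) = 3/d + 8/E (Z(E, d) = 8/E + 3/d = 3/d + 8/E)
(-214 - 394)*(Z(19, r(3, -4)) + (7 - 8)²) = (-214 - 394)*((3/(-½*(-4) - ½*3) + 8/19) + (7 - 8)²) = -608*((3/(2 - 3/2) + 8*(1/19)) + (-1)²) = -608*((3/(½) + 8/19) + 1) = -608*((3*2 + 8/19) + 1) = -608*((6 + 8/19) + 1) = -608*(122/19 + 1) = -608*141/19 = -4512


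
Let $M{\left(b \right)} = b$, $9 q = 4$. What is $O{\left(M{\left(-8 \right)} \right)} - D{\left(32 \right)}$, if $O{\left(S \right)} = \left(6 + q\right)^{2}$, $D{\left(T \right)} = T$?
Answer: $\frac{772}{81} \approx 9.5309$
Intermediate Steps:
$q = \frac{4}{9}$ ($q = \frac{1}{9} \cdot 4 = \frac{4}{9} \approx 0.44444$)
$O{\left(S \right)} = \frac{3364}{81}$ ($O{\left(S \right)} = \left(6 + \frac{4}{9}\right)^{2} = \left(\frac{58}{9}\right)^{2} = \frac{3364}{81}$)
$O{\left(M{\left(-8 \right)} \right)} - D{\left(32 \right)} = \frac{3364}{81} - 32 = \frac{772}{81}$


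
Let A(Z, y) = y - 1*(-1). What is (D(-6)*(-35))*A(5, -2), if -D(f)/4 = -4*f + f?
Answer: -2520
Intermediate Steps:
A(Z, y) = 1 + y (A(Z, y) = y + 1 = 1 + y)
D(f) = 12*f (D(f) = -4*(-4*f + f) = -(-12)*f = 12*f)
(D(-6)*(-35))*A(5, -2) = ((12*(-6))*(-35))*(1 - 2) = -72*(-35)*(-1) = 2520*(-1) = -2520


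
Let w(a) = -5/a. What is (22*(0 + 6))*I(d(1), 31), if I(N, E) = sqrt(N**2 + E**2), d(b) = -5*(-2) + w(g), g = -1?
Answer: 132*sqrt(1186) ≈ 4545.9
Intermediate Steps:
d(b) = 15 (d(b) = -5*(-2) - 5/(-1) = 10 - 5*(-1) = 10 + 5 = 15)
I(N, E) = sqrt(E**2 + N**2)
(22*(0 + 6))*I(d(1), 31) = (22*(0 + 6))*sqrt(31**2 + 15**2) = (22*6)*sqrt(961 + 225) = 132*sqrt(1186)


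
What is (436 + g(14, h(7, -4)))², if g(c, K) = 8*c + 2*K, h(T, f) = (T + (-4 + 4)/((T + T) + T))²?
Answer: 417316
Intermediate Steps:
h(T, f) = T² (h(T, f) = (T + 0/(2*T + T))² = (T + 0/((3*T)))² = (T + 0*(1/(3*T)))² = (T + 0)² = T²)
g(c, K) = 2*K + 8*c
(436 + g(14, h(7, -4)))² = (436 + (2*7² + 8*14))² = (436 + (2*49 + 112))² = (436 + (98 + 112))² = (436 + 210)² = 646² = 417316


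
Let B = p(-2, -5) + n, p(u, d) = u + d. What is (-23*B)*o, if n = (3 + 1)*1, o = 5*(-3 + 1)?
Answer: -690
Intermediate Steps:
p(u, d) = d + u
o = -10 (o = 5*(-2) = -10)
n = 4 (n = 4*1 = 4)
B = -3 (B = (-5 - 2) + 4 = -7 + 4 = -3)
(-23*B)*o = -23*(-3)*(-10) = 69*(-10) = -690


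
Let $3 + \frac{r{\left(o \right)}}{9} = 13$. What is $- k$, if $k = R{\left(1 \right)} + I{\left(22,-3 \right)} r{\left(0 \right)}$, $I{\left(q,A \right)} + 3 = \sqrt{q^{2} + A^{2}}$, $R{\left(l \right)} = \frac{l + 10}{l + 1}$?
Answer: $\frac{529}{2} - 90 \sqrt{493} \approx -1733.8$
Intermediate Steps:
$r{\left(o \right)} = 90$ ($r{\left(o \right)} = -27 + 9 \cdot 13 = -27 + 117 = 90$)
$R{\left(l \right)} = \frac{10 + l}{1 + l}$
$I{\left(q,A \right)} = -3 + \sqrt{A^{2} + q^{2}}$ ($I{\left(q,A \right)} = -3 + \sqrt{q^{2} + A^{2}} = -3 + \sqrt{A^{2} + q^{2}}$)
$k = - \frac{529}{2} + 90 \sqrt{493}$ ($k = \frac{10 + 1}{1 + 1} + \left(-3 + \sqrt{\left(-3\right)^{2} + 22^{2}}\right) 90 = \frac{1}{2} \cdot 11 + \left(-3 + \sqrt{9 + 484}\right) 90 = \frac{1}{2} \cdot 11 + \left(-3 + \sqrt{493}\right) 90 = \frac{11}{2} - \left(270 - 90 \sqrt{493}\right) = - \frac{529}{2} + 90 \sqrt{493} \approx 1733.8$)
$- k = - (- \frac{529}{2} + 90 \sqrt{493}) = \frac{529}{2} - 90 \sqrt{493}$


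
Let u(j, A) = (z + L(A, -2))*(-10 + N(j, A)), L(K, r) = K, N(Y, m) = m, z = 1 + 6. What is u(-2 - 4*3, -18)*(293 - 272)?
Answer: 6468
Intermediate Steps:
z = 7
u(j, A) = (-10 + A)*(7 + A) (u(j, A) = (7 + A)*(-10 + A) = (-10 + A)*(7 + A))
u(-2 - 4*3, -18)*(293 - 272) = (-70 + (-18)² - 3*(-18))*(293 - 272) = (-70 + 324 + 54)*21 = 308*21 = 6468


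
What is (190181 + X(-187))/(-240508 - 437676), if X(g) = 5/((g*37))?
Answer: -657931167/2346177548 ≈ -0.28043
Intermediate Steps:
X(g) = 5/(37*g) (X(g) = 5/((37*g)) = 5*(1/(37*g)) = 5/(37*g))
(190181 + X(-187))/(-240508 - 437676) = (190181 + (5/37)/(-187))/(-240508 - 437676) = (190181 + (5/37)*(-1/187))/(-678184) = (190181 - 5/6919)*(-1/678184) = (1315862334/6919)*(-1/678184) = -657931167/2346177548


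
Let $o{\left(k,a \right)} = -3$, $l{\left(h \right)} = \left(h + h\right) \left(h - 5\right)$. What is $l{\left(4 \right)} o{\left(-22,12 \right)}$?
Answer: $24$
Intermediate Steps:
$l{\left(h \right)} = 2 h \left(-5 + h\right)$
$l{\left(4 \right)} o{\left(-22,12 \right)} = 2 \cdot 4 \left(-5 + 4\right) \left(-3\right) = 2 \cdot 4 \left(-1\right) \left(-3\right) = \left(-8\right) \left(-3\right) = 24$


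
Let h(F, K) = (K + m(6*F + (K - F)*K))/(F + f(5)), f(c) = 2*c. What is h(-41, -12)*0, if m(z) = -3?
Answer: 0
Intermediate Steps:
h(F, K) = (-3 + K)/(10 + F) (h(F, K) = (K - 3)/(F + 2*5) = (-3 + K)/(F + 10) = (-3 + K)/(10 + F))
h(-41, -12)*0 = ((-3 - 12)/(10 - 41))*0 = (-15/(-31))*0 = -1/31*(-15)*0 = (15/31)*0 = 0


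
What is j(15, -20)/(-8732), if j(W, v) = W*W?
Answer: -225/8732 ≈ -0.025767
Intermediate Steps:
j(W, v) = W²
j(15, -20)/(-8732) = 15²/(-8732) = 225*(-1/8732) = -225/8732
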